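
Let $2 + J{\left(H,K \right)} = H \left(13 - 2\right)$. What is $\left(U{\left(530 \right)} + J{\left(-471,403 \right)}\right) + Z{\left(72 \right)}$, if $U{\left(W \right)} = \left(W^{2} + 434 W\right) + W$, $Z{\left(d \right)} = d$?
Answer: $506339$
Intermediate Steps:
$U{\left(W \right)} = W^{2} + 435 W$
$J{\left(H,K \right)} = -2 + 11 H$ ($J{\left(H,K \right)} = -2 + H \left(13 - 2\right) = -2 + H 11 = -2 + 11 H$)
$\left(U{\left(530 \right)} + J{\left(-471,403 \right)}\right) + Z{\left(72 \right)} = \left(530 \left(435 + 530\right) + \left(-2 + 11 \left(-471\right)\right)\right) + 72 = \left(530 \cdot 965 - 5183\right) + 72 = \left(511450 - 5183\right) + 72 = 506267 + 72 = 506339$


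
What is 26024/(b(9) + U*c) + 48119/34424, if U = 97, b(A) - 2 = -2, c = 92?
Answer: 331316033/76799944 ≈ 4.3140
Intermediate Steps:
b(A) = 0 (b(A) = 2 - 2 = 0)
26024/(b(9) + U*c) + 48119/34424 = 26024/(0 + 97*92) + 48119/34424 = 26024/(0 + 8924) + 48119*(1/34424) = 26024/8924 + 48119/34424 = 26024*(1/8924) + 48119/34424 = 6506/2231 + 48119/34424 = 331316033/76799944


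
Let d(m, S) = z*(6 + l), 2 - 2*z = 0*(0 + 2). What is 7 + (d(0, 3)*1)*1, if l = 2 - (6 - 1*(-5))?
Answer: 4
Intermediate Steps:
l = -9 (l = 2 - (6 + 5) = 2 - 1*11 = 2 - 11 = -9)
z = 1 (z = 1 - 0*(0 + 2) = 1 - 0*2 = 1 - 1/2*0 = 1 + 0 = 1)
d(m, S) = -3 (d(m, S) = 1*(6 - 9) = 1*(-3) = -3)
7 + (d(0, 3)*1)*1 = 7 - 3*1*1 = 7 - 3*1 = 7 - 3 = 4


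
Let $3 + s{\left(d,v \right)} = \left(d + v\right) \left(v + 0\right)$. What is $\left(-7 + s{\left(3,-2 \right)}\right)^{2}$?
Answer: $144$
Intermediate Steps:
$s{\left(d,v \right)} = -3 + v \left(d + v\right)$ ($s{\left(d,v \right)} = -3 + \left(d + v\right) \left(v + 0\right) = -3 + \left(d + v\right) v = -3 + v \left(d + v\right)$)
$\left(-7 + s{\left(3,-2 \right)}\right)^{2} = \left(-7 + \left(-3 + \left(-2\right)^{2} + 3 \left(-2\right)\right)\right)^{2} = \left(-7 - 5\right)^{2} = \left(-12\right)^{2} = 144$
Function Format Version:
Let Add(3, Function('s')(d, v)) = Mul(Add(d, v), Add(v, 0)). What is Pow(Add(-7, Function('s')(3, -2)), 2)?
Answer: 144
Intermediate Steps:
Function('s')(d, v) = Add(-3, Mul(v, Add(d, v))) (Function('s')(d, v) = Add(-3, Mul(Add(d, v), Add(v, 0))) = Add(-3, Mul(Add(d, v), v)) = Add(-3, Mul(v, Add(d, v))))
Pow(Add(-7, Function('s')(3, -2)), 2) = Pow(Add(-7, Add(-3, Pow(-2, 2), Mul(3, -2))), 2) = Pow(Add(-7, Add(-3, 4, -6)), 2) = Pow(Add(-7, -5), 2) = Pow(-12, 2) = 144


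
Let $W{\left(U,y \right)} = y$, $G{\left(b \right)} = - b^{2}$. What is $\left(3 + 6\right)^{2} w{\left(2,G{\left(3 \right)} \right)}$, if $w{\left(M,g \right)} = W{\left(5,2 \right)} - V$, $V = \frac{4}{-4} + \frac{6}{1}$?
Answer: $-243$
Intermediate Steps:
$V = 5$ ($V = 4 \left(- \frac{1}{4}\right) + 6 \cdot 1 = -1 + 6 = 5$)
$w{\left(M,g \right)} = -3$ ($w{\left(M,g \right)} = 2 - 5 = -3$)
$\left(3 + 6\right)^{2} w{\left(2,G{\left(3 \right)} \right)} = \left(3 + 6\right)^{2} \left(-3\right) = 9^{2} \left(-3\right) = 81 \left(-3\right) = -243$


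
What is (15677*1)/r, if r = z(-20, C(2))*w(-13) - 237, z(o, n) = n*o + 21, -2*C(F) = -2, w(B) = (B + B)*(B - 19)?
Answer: 15677/595 ≈ 26.348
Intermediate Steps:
w(B) = 2*B*(-19 + B) (w(B) = (2*B)*(-19 + B) = 2*B*(-19 + B))
C(F) = 1 (C(F) = -½*(-2) = 1)
z(o, n) = 21 + n*o
r = 595 (r = (21 + 1*(-20))*(2*(-13)*(-19 - 13)) - 237 = (21 - 20)*(2*(-13)*(-32)) - 237 = 1*832 - 237 = 832 - 237 = 595)
(15677*1)/r = (15677*1)/595 = 15677*(1/595) = 15677/595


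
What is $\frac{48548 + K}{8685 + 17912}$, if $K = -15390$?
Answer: $\frac{33158}{26597} \approx 1.2467$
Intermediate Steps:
$\frac{48548 + K}{8685 + 17912} = \frac{48548 - 15390}{8685 + 17912} = \frac{33158}{26597}$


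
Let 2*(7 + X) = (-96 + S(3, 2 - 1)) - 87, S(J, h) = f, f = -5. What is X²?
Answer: 10201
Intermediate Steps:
S(J, h) = -5
X = -101 (X = -7 + ((-96 - 5) - 87)/2 = -7 + (-101 - 87)/2 = -7 + (½)*(-188) = -7 - 94 = -101)
X² = (-101)² = 10201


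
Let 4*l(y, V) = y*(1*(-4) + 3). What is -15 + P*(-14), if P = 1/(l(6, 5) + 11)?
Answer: -313/19 ≈ -16.474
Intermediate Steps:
l(y, V) = -y/4 (l(y, V) = (y*(1*(-4) + 3))/4 = (y*(-4 + 3))/4 = (y*(-1))/4 = (-y)/4 = -y/4)
P = 2/19 (P = 1/(-¼*6 + 11) = 1/(-3/2 + 11) = 1/(19/2) = 2/19 ≈ 0.10526)
-15 + P*(-14) = -15 + (2/19)*(-14) = -15 - 28/19 = -313/19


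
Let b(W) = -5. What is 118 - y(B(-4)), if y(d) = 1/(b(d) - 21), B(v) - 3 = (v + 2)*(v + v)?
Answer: 3069/26 ≈ 118.04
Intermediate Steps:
B(v) = 3 + 2*v*(2 + v) (B(v) = 3 + (v + 2)*(v + v) = 3 + (2 + v)*(2*v) = 3 + 2*v*(2 + v))
y(d) = -1/26 (y(d) = 1/(-5 - 21) = 1/(-26) = -1/26)
118 - y(B(-4)) = 118 - 1*(-1/26) = 118 + 1/26 = 3069/26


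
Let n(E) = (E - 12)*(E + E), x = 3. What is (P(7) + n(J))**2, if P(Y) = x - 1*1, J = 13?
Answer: 784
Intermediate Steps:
P(Y) = 2 (P(Y) = 3 - 1*1 = 3 - 1 = 2)
n(E) = 2*E*(-12 + E) (n(E) = (-12 + E)*(2*E) = 2*E*(-12 + E))
(P(7) + n(J))**2 = (2 + 2*13*(-12 + 13))**2 = (2 + 2*13*1)**2 = (2 + 26)**2 = 28**2 = 784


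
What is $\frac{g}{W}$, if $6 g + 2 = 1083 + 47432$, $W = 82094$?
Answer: $\frac{16171}{164188} \approx 0.098491$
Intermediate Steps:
$g = \frac{16171}{2}$ ($g = - \frac{1}{3} + \frac{1083 + 47432}{6} = - \frac{1}{3} + \frac{1}{6} \cdot 48515 = - \frac{1}{3} + \frac{48515}{6} = \frac{16171}{2} \approx 8085.5$)
$\frac{g}{W} = \frac{16171}{2 \cdot 82094} = \frac{16171}{2} \cdot \frac{1}{82094} = \frac{16171}{164188}$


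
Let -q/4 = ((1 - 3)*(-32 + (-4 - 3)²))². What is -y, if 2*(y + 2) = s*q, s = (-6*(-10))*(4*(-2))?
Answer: -1109758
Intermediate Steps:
q = -4624 (q = -4*(1 - 3)²*(-32 + (-4 - 3)²)² = -4*4*(-32 + (-7)²)² = -4*4*(-32 + 49)² = -4*(-2*17)² = -4*(-34)² = -4*1156 = -4624)
s = -480 (s = 60*(-8) = -480)
y = 1109758 (y = -2 + (-480*(-4624))/2 = -2 + (½)*2219520 = -2 + 1109760 = 1109758)
-y = -1*1109758 = -1109758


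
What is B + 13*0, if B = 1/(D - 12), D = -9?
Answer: -1/21 ≈ -0.047619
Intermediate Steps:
B = -1/21 (B = 1/(-9 - 12) = 1/(-21) = -1/21 ≈ -0.047619)
B + 13*0 = -1/21 + 13*0 = -1/21 + 0 = -1/21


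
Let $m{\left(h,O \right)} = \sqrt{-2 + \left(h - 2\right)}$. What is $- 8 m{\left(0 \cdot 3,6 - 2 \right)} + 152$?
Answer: $152 - 16 i \approx 152.0 - 16.0 i$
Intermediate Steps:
$m{\left(h,O \right)} = \sqrt{-4 + h}$ ($m{\left(h,O \right)} = \sqrt{-2 + \left(-2 + h\right)} = \sqrt{-4 + h}$)
$- 8 m{\left(0 \cdot 3,6 - 2 \right)} + 152 = - 8 \sqrt{-4 + 0 \cdot 3} + 152 = - 8 \sqrt{-4 + 0} + 152 = - 8 \sqrt{-4} + 152 = - 8 \cdot 2 i + 152 = - 16 i + 152 = 152 - 16 i$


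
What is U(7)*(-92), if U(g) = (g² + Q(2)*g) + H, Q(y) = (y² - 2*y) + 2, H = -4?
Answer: -5428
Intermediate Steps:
Q(y) = 2 + y² - 2*y
U(g) = -4 + g² + 2*g (U(g) = (g² + (2 + 2² - 2*2)*g) - 4 = (g² + (2 + 4 - 4)*g) - 4 = (g² + 2*g) - 4 = -4 + g² + 2*g)
U(7)*(-92) = (-4 + 7² + 2*7)*(-92) = (-4 + 49 + 14)*(-92) = 59*(-92) = -5428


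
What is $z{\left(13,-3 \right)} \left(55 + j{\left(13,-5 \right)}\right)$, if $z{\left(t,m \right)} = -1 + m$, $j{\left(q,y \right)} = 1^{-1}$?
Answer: $-224$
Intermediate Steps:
$j{\left(q,y \right)} = 1$
$z{\left(13,-3 \right)} \left(55 + j{\left(13,-5 \right)}\right) = \left(-1 - 3\right) \left(55 + 1\right) = \left(-4\right) 56 = -224$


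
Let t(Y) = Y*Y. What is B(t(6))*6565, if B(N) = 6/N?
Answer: 6565/6 ≈ 1094.2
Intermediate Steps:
t(Y) = Y²
B(t(6))*6565 = (6/(6²))*6565 = (6/36)*6565 = (6*(1/36))*6565 = (⅙)*6565 = 6565/6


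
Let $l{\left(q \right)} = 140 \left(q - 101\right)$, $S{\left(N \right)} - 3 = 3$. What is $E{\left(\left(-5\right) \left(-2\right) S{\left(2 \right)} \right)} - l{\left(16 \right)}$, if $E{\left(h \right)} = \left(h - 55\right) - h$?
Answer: $11845$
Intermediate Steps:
$S{\left(N \right)} = 6$ ($S{\left(N \right)} = 3 + 3 = 6$)
$l{\left(q \right)} = -14140 + 140 q$ ($l{\left(q \right)} = 140 \left(-101 + q\right) = -14140 + 140 q$)
$E{\left(h \right)} = -55$ ($E{\left(h \right)} = \left(h - 55\right) - h = \left(-55 + h\right) - h = -55$)
$E{\left(\left(-5\right) \left(-2\right) S{\left(2 \right)} \right)} - l{\left(16 \right)} = -55 - \left(-14140 + 140 \cdot 16\right) = -55 - \left(-14140 + 2240\right) = -55 - -11900 = -55 + 11900 = 11845$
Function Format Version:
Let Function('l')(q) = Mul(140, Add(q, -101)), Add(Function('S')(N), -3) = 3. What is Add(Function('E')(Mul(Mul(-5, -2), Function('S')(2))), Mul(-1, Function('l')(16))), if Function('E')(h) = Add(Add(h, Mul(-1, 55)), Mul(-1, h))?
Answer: 11845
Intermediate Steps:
Function('S')(N) = 6 (Function('S')(N) = Add(3, 3) = 6)
Function('l')(q) = Add(-14140, Mul(140, q)) (Function('l')(q) = Mul(140, Add(-101, q)) = Add(-14140, Mul(140, q)))
Function('E')(h) = -55 (Function('E')(h) = Add(Add(h, -55), Mul(-1, h)) = Add(Add(-55, h), Mul(-1, h)) = -55)
Add(Function('E')(Mul(Mul(-5, -2), Function('S')(2))), Mul(-1, Function('l')(16))) = Add(-55, Mul(-1, Add(-14140, Mul(140, 16)))) = Add(-55, Mul(-1, Add(-14140, 2240))) = Add(-55, Mul(-1, -11900)) = Add(-55, 11900) = 11845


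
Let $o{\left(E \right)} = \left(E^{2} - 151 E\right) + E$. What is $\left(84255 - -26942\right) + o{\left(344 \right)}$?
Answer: $177933$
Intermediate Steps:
$o{\left(E \right)} = E^{2} - 150 E$
$\left(84255 - -26942\right) + o{\left(344 \right)} = \left(84255 - -26942\right) + 344 \left(-150 + 344\right) = \left(84255 + \left(27060 - 118\right)\right) + 344 \cdot 194 = \left(84255 + 26942\right) + 66736 = 111197 + 66736 = 177933$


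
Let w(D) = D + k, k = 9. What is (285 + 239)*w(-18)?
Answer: -4716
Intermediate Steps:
w(D) = 9 + D (w(D) = D + 9 = 9 + D)
(285 + 239)*w(-18) = (285 + 239)*(9 - 18) = 524*(-9) = -4716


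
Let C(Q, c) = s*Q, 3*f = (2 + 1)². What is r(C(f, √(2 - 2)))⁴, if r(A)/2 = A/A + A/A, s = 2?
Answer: 256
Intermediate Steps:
f = 3 (f = (2 + 1)²/3 = (⅓)*3² = (⅓)*9 = 3)
C(Q, c) = 2*Q
r(A) = 4 (r(A) = 2*(A/A + A/A) = 2*(1 + 1) = 2*2 = 4)
r(C(f, √(2 - 2)))⁴ = 4⁴ = 256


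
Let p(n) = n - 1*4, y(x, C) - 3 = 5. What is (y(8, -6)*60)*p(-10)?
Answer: -6720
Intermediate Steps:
y(x, C) = 8 (y(x, C) = 3 + 5 = 8)
p(n) = -4 + n (p(n) = n - 4 = -4 + n)
(y(8, -6)*60)*p(-10) = (8*60)*(-4 - 10) = 480*(-14) = -6720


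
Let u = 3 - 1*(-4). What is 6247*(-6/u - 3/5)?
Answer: -318597/35 ≈ -9102.8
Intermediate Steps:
u = 7 (u = 3 + 4 = 7)
6247*(-6/u - 3/5) = 6247*(-6/7 - 3/5) = 6247*(-6*⅐ - 3*⅕) = 6247*(-6/7 - ⅗) = 6247*(-51/35) = -318597/35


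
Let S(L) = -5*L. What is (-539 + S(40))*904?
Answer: -668056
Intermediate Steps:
(-539 + S(40))*904 = (-539 - 5*40)*904 = (-539 - 200)*904 = -739*904 = -668056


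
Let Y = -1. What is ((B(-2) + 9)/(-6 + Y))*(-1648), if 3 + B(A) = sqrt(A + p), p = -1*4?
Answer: 9888/7 + 1648*I*sqrt(6)/7 ≈ 1412.6 + 576.68*I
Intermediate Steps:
p = -4
B(A) = -3 + sqrt(-4 + A) (B(A) = -3 + sqrt(A - 4) = -3 + sqrt(-4 + A))
((B(-2) + 9)/(-6 + Y))*(-1648) = (((-3 + sqrt(-4 - 2)) + 9)/(-6 - 1))*(-1648) = (((-3 + sqrt(-6)) + 9)/(-7))*(-1648) = (((-3 + I*sqrt(6)) + 9)*(-1/7))*(-1648) = ((6 + I*sqrt(6))*(-1/7))*(-1648) = (-6/7 - I*sqrt(6)/7)*(-1648) = 9888/7 + 1648*I*sqrt(6)/7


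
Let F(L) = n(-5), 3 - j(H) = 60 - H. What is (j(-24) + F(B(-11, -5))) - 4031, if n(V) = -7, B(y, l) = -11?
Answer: -4119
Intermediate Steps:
j(H) = -57 + H (j(H) = 3 - (60 - H) = 3 + (-60 + H) = -57 + H)
F(L) = -7
(j(-24) + F(B(-11, -5))) - 4031 = ((-57 - 24) - 7) - 4031 = (-81 - 7) - 4031 = -88 - 4031 = -4119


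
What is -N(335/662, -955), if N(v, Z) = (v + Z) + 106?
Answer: 561703/662 ≈ 848.49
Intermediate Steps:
N(v, Z) = 106 + Z + v (N(v, Z) = (Z + v) + 106 = 106 + Z + v)
-N(335/662, -955) = -(106 - 955 + 335/662) = -1*(-561703/662) = 561703/662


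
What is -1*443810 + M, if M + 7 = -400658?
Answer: -844475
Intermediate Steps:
M = -400665 (M = -7 - 400658 = -400665)
-1*443810 + M = -1*443810 - 400665 = -443810 - 400665 = -844475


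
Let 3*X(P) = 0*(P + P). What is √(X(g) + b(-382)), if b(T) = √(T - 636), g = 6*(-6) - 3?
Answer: 1018^(¼)*√I ≈ 3.9941 + 3.9941*I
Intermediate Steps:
g = -39 (g = -36 - 3 = -39)
b(T) = √(-636 + T)
X(P) = 0 (X(P) = (0*(P + P))/3 = (0*(2*P))/3 = (⅓)*0 = 0)
√(X(g) + b(-382)) = √(0 + √(-636 - 382)) = √(0 + √(-1018)) = √(0 + I*√1018) = √(I*√1018) = 1018^(¼)*√I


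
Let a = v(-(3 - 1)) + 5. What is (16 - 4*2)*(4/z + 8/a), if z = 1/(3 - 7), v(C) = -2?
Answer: -320/3 ≈ -106.67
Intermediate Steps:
z = -¼ (z = 1/(-4) = -¼ ≈ -0.25000)
a = 3 (a = -2 + 5 = 3)
(16 - 4*2)*(4/z + 8/a) = (16 - 4*2)*(4/(-¼) + 8/3) = (16 - 8)*(4*(-4) + 8*(⅓)) = 8*(-16 + 8/3) = 8*(-40/3) = -320/3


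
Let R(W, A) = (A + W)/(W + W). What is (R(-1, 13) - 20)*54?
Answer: -1404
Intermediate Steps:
R(W, A) = (A + W)/(2*W) (R(W, A) = (A + W)/((2*W)) = (A + W)*(1/(2*W)) = (A + W)/(2*W))
(R(-1, 13) - 20)*54 = ((½)*(13 - 1)/(-1) - 20)*54 = ((½)*(-1)*12 - 20)*54 = (-6 - 20)*54 = -26*54 = -1404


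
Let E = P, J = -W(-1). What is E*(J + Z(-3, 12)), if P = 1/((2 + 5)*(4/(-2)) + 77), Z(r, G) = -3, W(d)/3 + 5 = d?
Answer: 5/21 ≈ 0.23810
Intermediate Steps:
W(d) = -15 + 3*d
J = 18 (J = -(-15 + 3*(-1)) = -(-15 - 3) = -1*(-18) = 18)
P = 1/63 (P = 1/(7*(4*(-½)) + 77) = 1/(7*(-2) + 77) = 1/(-14 + 77) = 1/63 ≈ 0.015873)
E = 1/63 ≈ 0.015873
E*(J + Z(-3, 12)) = (18 - 3)/63 = (1/63)*15 = 5/21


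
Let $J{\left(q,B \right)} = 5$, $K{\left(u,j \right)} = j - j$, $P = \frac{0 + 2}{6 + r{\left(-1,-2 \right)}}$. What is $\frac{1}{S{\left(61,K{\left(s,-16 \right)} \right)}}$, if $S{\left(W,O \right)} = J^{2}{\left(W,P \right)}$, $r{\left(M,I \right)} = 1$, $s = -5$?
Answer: $\frac{1}{25} \approx 0.04$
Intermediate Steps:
$P = \frac{2}{7}$ ($P = \frac{0 + 2}{6 + 1} = \frac{2}{7} \approx 0.28571$)
$K{\left(u,j \right)} = 0$
$S{\left(W,O \right)} = 25$ ($S{\left(W,O \right)} = 5^{2} = 25$)
$\frac{1}{S{\left(61,K{\left(s,-16 \right)} \right)}} = \frac{1}{25}$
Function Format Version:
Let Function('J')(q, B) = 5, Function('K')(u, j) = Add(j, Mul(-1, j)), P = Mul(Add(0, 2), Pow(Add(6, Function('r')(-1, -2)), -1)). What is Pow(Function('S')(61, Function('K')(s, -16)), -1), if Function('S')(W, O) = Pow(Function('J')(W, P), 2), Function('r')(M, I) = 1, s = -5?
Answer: Rational(1, 25) ≈ 0.040000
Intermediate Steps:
P = Rational(2, 7) (P = Mul(Add(0, 2), Pow(Add(6, 1), -1)) = Mul(2, Pow(7, -1)) = Mul(2, Rational(1, 7)) = Rational(2, 7) ≈ 0.28571)
Function('K')(u, j) = 0
Function('S')(W, O) = 25 (Function('S')(W, O) = Pow(5, 2) = 25)
Pow(Function('S')(61, Function('K')(s, -16)), -1) = Pow(25, -1) = Rational(1, 25)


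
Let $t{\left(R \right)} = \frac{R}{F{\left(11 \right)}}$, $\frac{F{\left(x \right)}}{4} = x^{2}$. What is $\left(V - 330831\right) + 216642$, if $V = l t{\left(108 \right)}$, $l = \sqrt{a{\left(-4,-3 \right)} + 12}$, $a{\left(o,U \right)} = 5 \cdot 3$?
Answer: $-114189 + \frac{81 \sqrt{3}}{121} \approx -1.1419 \cdot 10^{5}$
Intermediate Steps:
$a{\left(o,U \right)} = 15$
$F{\left(x \right)} = 4 x^{2}$
$t{\left(R \right)} = \frac{R}{484}$ ($t{\left(R \right)} = \frac{R}{4 \cdot 11^{2}} = \frac{R}{4 \cdot 121} = \frac{R}{484}$)
$l = 3 \sqrt{3}$ ($l = \sqrt{15 + 12} = \sqrt{27} = 3 \sqrt{3} \approx 5.1962$)
$V = \frac{81 \sqrt{3}}{121}$ ($V = 3 \sqrt{3} \cdot \frac{1}{484} \cdot 108 = 3 \sqrt{3} \cdot \frac{27}{121} = \frac{81 \sqrt{3}}{121} \approx 1.1595$)
$\left(V - 330831\right) + 216642 = \left(\frac{81 \sqrt{3}}{121} - 330831\right) + 216642 = \left(-330831 + \frac{81 \sqrt{3}}{121}\right) + 216642 = -114189 + \frac{81 \sqrt{3}}{121}$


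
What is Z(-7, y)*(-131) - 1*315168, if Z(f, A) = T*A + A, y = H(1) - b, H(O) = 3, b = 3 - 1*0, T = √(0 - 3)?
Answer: -315168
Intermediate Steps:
T = I*√3 (T = √(-3) = I*√3 ≈ 1.732*I)
b = 3 (b = 3 + 0 = 3)
y = 0 (y = 3 - 1*3 = 3 - 3 = 0)
Z(f, A) = A + I*A*√3 (Z(f, A) = (I*√3)*A + A = I*A*√3 + A = A + I*A*√3)
Z(-7, y)*(-131) - 1*315168 = (0*(1 + I*√3))*(-131) - 1*315168 = 0*(-131) - 315168 = 0 - 315168 = -315168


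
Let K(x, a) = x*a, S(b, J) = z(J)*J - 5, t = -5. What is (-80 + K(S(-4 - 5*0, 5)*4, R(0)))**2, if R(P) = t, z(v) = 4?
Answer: 144400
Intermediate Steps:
S(b, J) = -5 + 4*J (S(b, J) = 4*J - 5 = -5 + 4*J)
R(P) = -5
K(x, a) = a*x
(-80 + K(S(-4 - 5*0, 5)*4, R(0)))**2 = (-80 - 5*(-5 + 4*5)*4)**2 = (-80 - 5*(-5 + 20)*4)**2 = (-80 - 75*4)**2 = (-80 - 5*60)**2 = (-80 - 300)**2 = (-380)**2 = 144400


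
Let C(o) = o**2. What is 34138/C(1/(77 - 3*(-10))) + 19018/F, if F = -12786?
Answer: 2498678225557/6393 ≈ 3.9085e+8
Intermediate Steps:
34138/C(1/(77 - 3*(-10))) + 19018/F = 34138/((1/(77 - 3*(-10)))**2) + 19018/(-12786) = 34138/((1/(77 + 30))**2) + 19018*(-1/12786) = 34138/((1/107)**2) - 9509/6393 = 34138/(1/11449) - 9509/6393 = 34138*11449 - 9509/6393 = 390845962 - 9509/6393 = 2498678225557/6393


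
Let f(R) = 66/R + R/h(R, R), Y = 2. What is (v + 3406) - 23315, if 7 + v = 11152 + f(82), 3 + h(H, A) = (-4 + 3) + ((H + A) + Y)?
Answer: -29100890/3321 ≈ -8762.7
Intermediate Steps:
h(H, A) = -2 + A + H (h(H, A) = -3 + ((-4 + 3) + ((H + A) + 2)) = -3 + (-1 + ((A + H) + 2)) = -3 + (-1 + (2 + A + H)) = -3 + (1 + A + H) = -2 + A + H)
f(R) = 66/R + R/(-2 + 2*R) (f(R) = 66/R + R/(-2 + R + R) = 66/R + R/(-2 + 2*R))
v = 37016899/3321 (v = -7 + (11152 + (1/2)*(-132 + 82**2 + 132*82)/(82*(-1 + 82))) = -7 + (11152 + (1/2)*(1/82)*(-132 + 6724 + 10824)/81) = -7 + (11152 + (1/2)*(1/82)*(1/81)*17416) = -7 + (11152 + 4354/3321) = -7 + 37040146/3321 = 37016899/3321 ≈ 11146.)
(v + 3406) - 23315 = (37016899/3321 + 3406) - 23315 = 48328225/3321 - 23315 = -29100890/3321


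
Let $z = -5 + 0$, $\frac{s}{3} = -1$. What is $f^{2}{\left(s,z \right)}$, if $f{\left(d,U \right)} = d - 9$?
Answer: $144$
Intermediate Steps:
$s = -3$ ($s = 3 \left(-1\right) = -3$)
$z = -5$
$f{\left(d,U \right)} = -9 + d$ ($f{\left(d,U \right)} = d - 9 = -9 + d$)
$f^{2}{\left(s,z \right)} = \left(-9 - 3\right)^{2} = \left(-12\right)^{2} = 144$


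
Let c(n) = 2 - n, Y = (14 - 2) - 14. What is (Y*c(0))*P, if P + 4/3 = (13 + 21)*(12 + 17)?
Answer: -11816/3 ≈ -3938.7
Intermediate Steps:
Y = -2 (Y = 12 - 14 = -2)
P = 2954/3 (P = -4/3 + (13 + 21)*(12 + 17) = -4/3 + 34*29 = -4/3 + 986 = 2954/3 ≈ 984.67)
(Y*c(0))*P = -2*(2 - 1*0)*(2954/3) = -2*(2 + 0)*(2954/3) = -2*2*(2954/3) = -4*2954/3 = -11816/3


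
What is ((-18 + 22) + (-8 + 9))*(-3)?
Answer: -15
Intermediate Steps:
((-18 + 22) + (-8 + 9))*(-3) = (4 + 1)*(-3) = 5*(-3) = -15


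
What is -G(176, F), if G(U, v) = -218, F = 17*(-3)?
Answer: 218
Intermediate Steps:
F = -51
-G(176, F) = -1*(-218) = 218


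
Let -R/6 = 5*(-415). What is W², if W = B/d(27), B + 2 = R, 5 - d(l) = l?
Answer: 38738176/121 ≈ 3.2015e+5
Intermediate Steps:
R = 12450 (R = -30*(-415) = -6*(-2075) = 12450)
d(l) = 5 - l
B = 12448 (B = -2 + 12450 = 12448)
W = -6224/11 (W = 12448/(5 - 1*27) = 12448/(5 - 27) = 12448/(-22) = 12448*(-1/22) = -6224/11 ≈ -565.82)
W² = (-6224/11)² = 38738176/121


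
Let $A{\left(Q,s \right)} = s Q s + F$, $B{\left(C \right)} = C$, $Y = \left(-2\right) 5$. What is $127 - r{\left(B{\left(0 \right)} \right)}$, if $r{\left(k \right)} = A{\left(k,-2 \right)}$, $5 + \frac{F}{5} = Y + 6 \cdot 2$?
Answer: $142$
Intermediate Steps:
$Y = -10$
$F = -15$ ($F = -25 + 5 \left(-10 + 6 \cdot 2\right) = -25 + 5 \left(-10 + 12\right) = -25 + 5 \cdot 2 = -25 + 10 = -15$)
$A{\left(Q,s \right)} = -15 + Q s^{2}$ ($A{\left(Q,s \right)} = s Q s - 15 = Q s s - 15 = Q s^{2} - 15 = -15 + Q s^{2}$)
$r{\left(k \right)} = -15 + 4 k$ ($r{\left(k \right)} = -15 + k \left(-2\right)^{2} = -15 + k 4 = -15 + 4 k$)
$127 - r{\left(B{\left(0 \right)} \right)} = 127 - \left(-15 + 4 \cdot 0\right) = 127 - \left(-15 + 0\right) = 127 - -15 = 127 + 15 = 142$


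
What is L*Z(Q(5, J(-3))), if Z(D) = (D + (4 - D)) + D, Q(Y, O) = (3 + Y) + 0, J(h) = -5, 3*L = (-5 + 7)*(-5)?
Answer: -40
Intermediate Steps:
L = -10/3 (L = ((-5 + 7)*(-5))/3 = (2*(-5))/3 = (⅓)*(-10) = -10/3 ≈ -3.3333)
Q(Y, O) = 3 + Y
Z(D) = 4 + D
L*Z(Q(5, J(-3))) = -10*(4 + (3 + 5))/3 = -10*(4 + 8)/3 = -10/3*12 = -40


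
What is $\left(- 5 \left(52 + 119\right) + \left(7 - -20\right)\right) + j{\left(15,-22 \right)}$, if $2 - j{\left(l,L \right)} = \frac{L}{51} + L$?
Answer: $- \frac{40982}{51} \approx -803.57$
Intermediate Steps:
$j{\left(l,L \right)} = 2 - \frac{52 L}{51}$ ($j{\left(l,L \right)} = 2 - \left(\frac{L}{51} + L\right) = 2 - \frac{52 L}{51}$)
$\left(- 5 \left(52 + 119\right) + \left(7 - -20\right)\right) + j{\left(15,-22 \right)} = \left(- 5 \left(52 + 119\right) + \left(7 - -20\right)\right) + \left(2 - - \frac{1144}{51}\right) = \left(\left(-5\right) 171 + \left(7 + 20\right)\right) + \left(2 + \frac{1144}{51}\right) = \left(-855 + 27\right) + \frac{1246}{51} = -828 + \frac{1246}{51} = - \frac{40982}{51}$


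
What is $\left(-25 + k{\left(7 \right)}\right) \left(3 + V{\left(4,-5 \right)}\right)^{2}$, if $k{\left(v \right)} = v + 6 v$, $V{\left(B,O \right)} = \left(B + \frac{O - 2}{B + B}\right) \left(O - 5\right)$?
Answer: $\frac{38307}{2} \approx 19154.0$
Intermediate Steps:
$V{\left(B,O \right)} = \left(-5 + O\right) \left(B + \frac{-2 + O}{2 B}\right)$ ($V{\left(B,O \right)} = \left(B + \frac{-2 + O}{2 B}\right) \left(-5 + O\right) = \left(-5 + O\right) \left(B + \frac{-2 + O}{2 B}\right)$)
$k{\left(v \right)} = 7 v$
$\left(-25 + k{\left(7 \right)}\right) \left(3 + V{\left(4,-5 \right)}\right)^{2} = \left(-25 + 7 \cdot 7\right) \left(3 + \frac{10 + \left(-5\right)^{2} - -35 + 2 \cdot 4^{2} \left(-5 - 5\right)}{2 \cdot 4}\right)^{2} = \left(-25 + 49\right) \left(3 + \frac{1}{2} \cdot \frac{1}{4} \left(10 + 25 + 35 + 2 \cdot 16 \left(-10\right)\right)\right)^{2} = 24 \left(3 + \frac{1}{2} \cdot \frac{1}{4} \left(10 + 25 + 35 - 320\right)\right)^{2} = 24 \left(3 + \frac{1}{2} \cdot \frac{1}{4} \left(-250\right)\right)^{2} = 24 \left(3 - \frac{125}{4}\right)^{2} = 24 \left(- \frac{113}{4}\right)^{2} = 24 \cdot \frac{12769}{16} = \frac{38307}{2}$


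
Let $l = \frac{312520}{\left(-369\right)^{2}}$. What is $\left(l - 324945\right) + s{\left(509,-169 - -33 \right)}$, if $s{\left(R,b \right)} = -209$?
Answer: $- \frac{44272981274}{136161} \approx -3.2515 \cdot 10^{5}$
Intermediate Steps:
$l = \frac{312520}{136161} \approx 2.2952$
$\left(l - 324945\right) + s{\left(509,-169 - -33 \right)} = \left(\frac{312520}{136161} - 324945\right) - 209 = - \frac{44244523625}{136161} - 209 = - \frac{44272981274}{136161}$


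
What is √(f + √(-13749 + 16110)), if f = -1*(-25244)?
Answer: √(25244 + √2361) ≈ 159.04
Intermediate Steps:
f = 25244
√(f + √(-13749 + 16110)) = √(25244 + √(-13749 + 16110)) = √(25244 + √2361)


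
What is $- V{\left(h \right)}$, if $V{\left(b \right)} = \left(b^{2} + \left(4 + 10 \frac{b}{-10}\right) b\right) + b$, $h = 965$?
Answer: $-4825$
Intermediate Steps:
$V{\left(b \right)} = b + b^{2} + b \left(4 - b\right)$ ($V{\left(b \right)} = \left(b^{2} + \left(4 + 10 b \left(- \frac{1}{10}\right)\right) b\right) + b = \left(b^{2} + \left(4 + 10 \left(- \frac{b}{10}\right)\right) b\right) + b = \left(b^{2} + \left(4 - b\right) b\right) + b = \left(b^{2} + b \left(4 - b\right)\right) + b = b + b^{2} + b \left(4 - b\right)$)
$- V{\left(h \right)} = - 5 \cdot 965 = \left(-1\right) 4825 = -4825$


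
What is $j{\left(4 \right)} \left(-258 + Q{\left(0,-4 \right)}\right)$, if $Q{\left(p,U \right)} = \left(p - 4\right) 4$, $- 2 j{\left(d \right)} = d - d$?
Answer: $0$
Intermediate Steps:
$j{\left(d \right)} = 0$ ($j{\left(d \right)} = - \frac{d - d}{2} = \left(- \frac{1}{2}\right) 0 = 0$)
$Q{\left(p,U \right)} = -16 + 4 p$ ($Q{\left(p,U \right)} = \left(-4 + p\right) 4 = -16 + 4 p$)
$j{\left(4 \right)} \left(-258 + Q{\left(0,-4 \right)}\right) = 0 \left(-258 + \left(-16 + 4 \cdot 0\right)\right) = 0 \left(-258 + \left(-16 + 0\right)\right) = 0 \left(-258 - 16\right) = 0 \left(-274\right) = 0$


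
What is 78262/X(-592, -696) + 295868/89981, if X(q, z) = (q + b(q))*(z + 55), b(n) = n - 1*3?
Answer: 13656370034/4027269031 ≈ 3.3910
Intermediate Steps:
b(n) = -3 + n (b(n) = n - 3 = -3 + n)
X(q, z) = (-3 + 2*q)*(55 + z) (X(q, z) = (q + (-3 + q))*(z + 55) = (-3 + 2*q)*(55 + z))
78262/X(-592, -696) + 295868/89981 = 78262/(-165 + 110*(-592) - 592*(-696) - 696*(-3 - 592)) + 295868/89981 = 78262/(-165 - 65120 + 412032 - 696*(-595)) + 295868*(1/89981) = 78262/(-165 - 65120 + 412032 + 414120) + 17404/5293 = 78262/760867 + 17404/5293 = 13656370034/4027269031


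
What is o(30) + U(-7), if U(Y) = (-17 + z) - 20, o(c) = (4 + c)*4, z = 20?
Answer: 119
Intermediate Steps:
o(c) = 16 + 4*c
U(Y) = -17 (U(Y) = (-17 + 20) - 20 = 3 - 20 = -17)
o(30) + U(-7) = (16 + 4*30) - 17 = (16 + 120) - 17 = 136 - 17 = 119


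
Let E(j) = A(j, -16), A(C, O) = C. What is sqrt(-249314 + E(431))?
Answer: I*sqrt(248883) ≈ 498.88*I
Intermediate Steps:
E(j) = j
sqrt(-249314 + E(431)) = sqrt(-249314 + 431) = sqrt(-248883) = I*sqrt(248883)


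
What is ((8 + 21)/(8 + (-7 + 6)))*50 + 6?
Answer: 1492/7 ≈ 213.14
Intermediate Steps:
((8 + 21)/(8 + (-7 + 6)))*50 + 6 = (29/(8 - 1))*50 + 6 = (29/7)*50 + 6 = 1450/7 + 6 = 1492/7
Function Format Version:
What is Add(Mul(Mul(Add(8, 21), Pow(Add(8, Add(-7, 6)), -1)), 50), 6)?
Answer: Rational(1492, 7) ≈ 213.14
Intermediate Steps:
Add(Mul(Mul(Add(8, 21), Pow(Add(8, Add(-7, 6)), -1)), 50), 6) = Add(Mul(Mul(29, Pow(Add(8, -1), -1)), 50), 6) = Add(Mul(Mul(29, Pow(7, -1)), 50), 6) = Add(Mul(Mul(29, Rational(1, 7)), 50), 6) = Add(Mul(Rational(29, 7), 50), 6) = Add(Rational(1450, 7), 6) = Rational(1492, 7)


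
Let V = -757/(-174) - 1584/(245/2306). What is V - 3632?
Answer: -790217191/42630 ≈ -18537.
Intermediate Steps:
V = -635385031/42630 (V = -757*(-1/174) - 1584/(245*(1/2306)) = 757/174 - 1584/245/2306 = 757/174 - 1584*2306/245 = 757/174 - 3652704/245 = -635385031/42630 ≈ -14905.)
V - 3632 = -635385031/42630 - 3632 = -790217191/42630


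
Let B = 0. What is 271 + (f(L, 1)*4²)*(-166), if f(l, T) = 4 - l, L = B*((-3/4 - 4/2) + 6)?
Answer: -10353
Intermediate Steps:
L = 0 (L = 0*((-3/4 - 4/2) + 6) = 0*((-3*¼ - 4*½) + 6) = 0*((-¾ - 2) + 6) = 0*(-11/4 + 6) = 0*(13/4) = 0)
271 + (f(L, 1)*4²)*(-166) = 271 + ((4 - 1*0)*4²)*(-166) = 271 + ((4 + 0)*16)*(-166) = 271 + (4*16)*(-166) = 271 + 64*(-166) = 271 - 10624 = -10353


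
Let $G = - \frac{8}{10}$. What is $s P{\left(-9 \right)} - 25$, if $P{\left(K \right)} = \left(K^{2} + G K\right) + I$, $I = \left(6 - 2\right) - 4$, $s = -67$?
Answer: $- \frac{29672}{5} \approx -5934.4$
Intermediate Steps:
$I = 0$ ($I = 4 - 4 = 0$)
$G = - \frac{4}{5}$ ($G = \left(-8\right) \frac{1}{10} = - \frac{4}{5} \approx -0.8$)
$P{\left(K \right)} = K^{2} - \frac{4 K}{5}$ ($P{\left(K \right)} = \left(K^{2} - \frac{4 K}{5}\right) + 0 = K^{2} - \frac{4 K}{5}$)
$s P{\left(-9 \right)} - 25 = - 67 \cdot \frac{1}{5} \left(-9\right) \left(-4 + 5 \left(-9\right)\right) - 25 = - 67 \cdot \frac{1}{5} \left(-9\right) \left(-4 - 45\right) - 25 = - 67 \cdot \frac{1}{5} \left(-9\right) \left(-49\right) - 25 = \left(-67\right) \frac{441}{5} - 25 = - \frac{29547}{5} - 25 = - \frac{29672}{5}$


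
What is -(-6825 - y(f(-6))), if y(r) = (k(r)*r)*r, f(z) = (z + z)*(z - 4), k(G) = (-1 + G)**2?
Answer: 203925225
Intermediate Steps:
f(z) = 2*z*(-4 + z) (f(z) = (2*z)*(-4 + z) = 2*z*(-4 + z))
y(r) = r**2*(-1 + r)**2 (y(r) = ((-1 + r)**2*r)*r = (r*(-1 + r)**2)*r = r**2*(-1 + r)**2)
-(-6825 - y(f(-6))) = -(-6825 - (2*(-6)*(-4 - 6))**2*(-1 + 2*(-6)*(-4 - 6))**2) = -(-6825 - (2*(-6)*(-10))**2*(-1 + 2*(-6)*(-10))**2) = -(-6825 - 120**2*(-1 + 120)**2) = -(-6825 - 14400*119**2) = -(-6825 - 14400*14161) = -(-6825 - 1*203918400) = -(-6825 - 203918400) = -1*(-203925225) = 203925225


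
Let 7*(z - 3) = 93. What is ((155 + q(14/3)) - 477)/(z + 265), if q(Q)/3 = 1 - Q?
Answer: -2331/1969 ≈ -1.1838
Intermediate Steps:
z = 114/7 (z = 3 + (⅐)*93 = 3 + 93/7 = 114/7 ≈ 16.286)
q(Q) = 3 - 3*Q (q(Q) = 3*(1 - Q) = 3 - 3*Q)
((155 + q(14/3)) - 477)/(z + 265) = ((155 + (3 - 42/3)) - 477)/(114/7 + 265) = ((155 + (3 - 42/3)) - 477)/(1969/7) = ((155 + (3 - 3*14/3)) - 477)*(7/1969) = ((155 + (3 - 14)) - 477)*(7/1969) = ((155 - 11) - 477)*(7/1969) = (144 - 477)*(7/1969) = -333*7/1969 = -2331/1969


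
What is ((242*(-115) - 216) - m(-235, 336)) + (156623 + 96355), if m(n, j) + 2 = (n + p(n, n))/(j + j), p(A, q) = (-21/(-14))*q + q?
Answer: 43187563/192 ≈ 2.2494e+5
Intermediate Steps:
p(A, q) = 5*q/2 (p(A, q) = (-21*(-1/14))*q + q = 3*q/2 + q = 5*q/2)
m(n, j) = -2 + 7*n/(4*j) (m(n, j) = -2 + (n + 5*n/2)/(j + j) = -2 + (7*n/2)/((2*j)) = -2 + (7*n/2)*(1/(2*j)) = -2 + 7*n/(4*j))
((242*(-115) - 216) - m(-235, 336)) + (156623 + 96355) = ((242*(-115) - 216) - (-2 + (7/4)*(-235)/336)) + (156623 + 96355) = ((-27830 - 216) - (-2 + (7/4)*(-235)*(1/336))) + 252978 = (-28046 - (-2 - 235/192)) + 252978 = (-28046 - 1*(-619/192)) + 252978 = (-28046 + 619/192) + 252978 = -5384213/192 + 252978 = 43187563/192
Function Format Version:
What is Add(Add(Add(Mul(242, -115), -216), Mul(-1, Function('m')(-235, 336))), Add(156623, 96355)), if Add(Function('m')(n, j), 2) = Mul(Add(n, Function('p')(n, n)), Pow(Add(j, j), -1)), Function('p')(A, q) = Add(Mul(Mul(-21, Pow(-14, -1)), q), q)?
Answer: Rational(43187563, 192) ≈ 2.2494e+5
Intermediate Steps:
Function('p')(A, q) = Mul(Rational(5, 2), q) (Function('p')(A, q) = Add(Mul(Mul(-21, Rational(-1, 14)), q), q) = Add(Mul(Rational(3, 2), q), q) = Mul(Rational(5, 2), q))
Function('m')(n, j) = Add(-2, Mul(Rational(7, 4), n, Pow(j, -1))) (Function('m')(n, j) = Add(-2, Mul(Add(n, Mul(Rational(5, 2), n)), Pow(Add(j, j), -1))) = Add(-2, Mul(Mul(Rational(7, 2), n), Pow(Mul(2, j), -1))) = Add(-2, Mul(Mul(Rational(7, 2), n), Mul(Rational(1, 2), Pow(j, -1)))) = Add(-2, Mul(Rational(7, 4), n, Pow(j, -1))))
Add(Add(Add(Mul(242, -115), -216), Mul(-1, Function('m')(-235, 336))), Add(156623, 96355)) = Add(Add(Add(Mul(242, -115), -216), Mul(-1, Add(-2, Mul(Rational(7, 4), -235, Pow(336, -1))))), Add(156623, 96355)) = Add(Add(Add(-27830, -216), Mul(-1, Add(-2, Mul(Rational(7, 4), -235, Rational(1, 336))))), 252978) = Add(Add(-28046, Mul(-1, Add(-2, Rational(-235, 192)))), 252978) = Add(Add(-28046, Mul(-1, Rational(-619, 192))), 252978) = Add(Add(-28046, Rational(619, 192)), 252978) = Add(Rational(-5384213, 192), 252978) = Rational(43187563, 192)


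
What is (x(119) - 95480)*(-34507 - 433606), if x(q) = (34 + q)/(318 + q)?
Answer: 19531830956591/437 ≈ 4.4695e+10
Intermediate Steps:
x(q) = (34 + q)/(318 + q)
(x(119) - 95480)*(-34507 - 433606) = ((34 + 119)/(318 + 119) - 95480)*(-34507 - 433606) = (153/437 - 95480)*(-468113) = -41724607/437*(-468113) = 19531830956591/437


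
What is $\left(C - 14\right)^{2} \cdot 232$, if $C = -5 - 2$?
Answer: $102312$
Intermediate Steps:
$C = -7$ ($C = -5 - 2 = -7$)
$\left(C - 14\right)^{2} \cdot 232 = \left(-7 - 14\right)^{2} \cdot 232 = \left(-21\right)^{2} \cdot 232 = 441 \cdot 232 = 102312$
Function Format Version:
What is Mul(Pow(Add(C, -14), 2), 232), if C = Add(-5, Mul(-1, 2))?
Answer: 102312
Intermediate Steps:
C = -7 (C = Add(-5, -2) = -7)
Mul(Pow(Add(C, -14), 2), 232) = Mul(Pow(Add(-7, -14), 2), 232) = Mul(Pow(-21, 2), 232) = Mul(441, 232) = 102312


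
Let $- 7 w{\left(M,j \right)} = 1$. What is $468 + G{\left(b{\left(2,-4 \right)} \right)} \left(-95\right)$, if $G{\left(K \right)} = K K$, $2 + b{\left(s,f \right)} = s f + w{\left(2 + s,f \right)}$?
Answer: $- \frac{455963}{49} \approx -9305.4$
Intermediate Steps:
$w{\left(M,j \right)} = - \frac{1}{7}$ ($w{\left(M,j \right)} = \left(- \frac{1}{7}\right) 1 = - \frac{1}{7}$)
$b{\left(s,f \right)} = - \frac{15}{7} + f s$ ($b{\left(s,f \right)} = -2 + \left(s f - \frac{1}{7}\right) = -2 + \left(f s - \frac{1}{7}\right) = -2 + \left(- \frac{1}{7} + f s\right) = - \frac{15}{7} + f s$)
$G{\left(K \right)} = K^{2}$
$468 + G{\left(b{\left(2,-4 \right)} \right)} \left(-95\right) = 468 + \left(- \frac{15}{7} - 8\right)^{2} \left(-95\right) = 468 + \left(- \frac{71}{7}\right)^{2} \left(-95\right) = 468 + \frac{5041}{49} \left(-95\right) = 468 - \frac{478895}{49} = - \frac{455963}{49}$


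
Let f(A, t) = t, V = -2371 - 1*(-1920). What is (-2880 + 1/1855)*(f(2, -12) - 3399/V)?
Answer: 977659017/76055 ≈ 12855.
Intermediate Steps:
V = -451 (V = -2371 + 1920 = -451)
(-2880 + 1/1855)*(f(2, -12) - 3399/V) = (-2880 + 1/1855)*(-12 - 3399/(-451)) = (-2880 + 1/1855)*(-12 - 3399*(-1/451)) = -5342399*(-12 + 309/41)/1855 = -5342399/1855*(-183/41) = 977659017/76055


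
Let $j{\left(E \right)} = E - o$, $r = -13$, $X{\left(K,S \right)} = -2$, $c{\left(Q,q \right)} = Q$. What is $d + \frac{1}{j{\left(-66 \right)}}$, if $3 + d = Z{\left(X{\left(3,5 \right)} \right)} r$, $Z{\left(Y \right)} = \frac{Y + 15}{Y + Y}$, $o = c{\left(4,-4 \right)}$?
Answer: $\frac{5493}{140} \approx 39.236$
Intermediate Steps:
$o = 4$
$Z{\left(Y \right)} = \frac{15 + Y}{2 Y}$
$j{\left(E \right)} = -4 + E$ ($j{\left(E \right)} = E - 4 = -4 + E$)
$d = \frac{157}{4}$ ($d = -3 + \frac{15 - 2}{2 \left(-2\right)} \left(-13\right) = -3 + \frac{1}{2} \left(- \frac{1}{2}\right) 13 \left(-13\right) = -3 - - \frac{169}{4} = -3 + \frac{169}{4} = \frac{157}{4} \approx 39.25$)
$d + \frac{1}{j{\left(-66 \right)}} = \frac{157}{4} + \frac{1}{-4 - 66} = \frac{157}{4} + \frac{1}{-70} = \frac{157}{4} - \frac{1}{70} = \frac{5493}{140}$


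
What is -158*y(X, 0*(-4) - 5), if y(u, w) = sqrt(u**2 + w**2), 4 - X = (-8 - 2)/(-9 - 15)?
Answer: -79*sqrt(5449)/6 ≈ -971.93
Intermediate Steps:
X = 43/12 (X = 4 - (-8 - 2)/(-9 - 15) = 4 - (-10)/(-24) = 4 - (-10)*(-1)/24 = 4 - 1*5/12 = 4 - 5/12 = 43/12 ≈ 3.5833)
-158*y(X, 0*(-4) - 5) = -158*sqrt((43/12)**2 + (0*(-4) - 5)**2) = -158*sqrt(1849/144 + (0 - 5)**2) = -158*sqrt(1849/144 + (-5)**2) = -158*sqrt(1849/144 + 25) = -79*sqrt(5449)/6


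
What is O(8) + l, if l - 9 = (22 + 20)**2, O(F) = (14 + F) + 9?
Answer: 1804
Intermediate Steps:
O(F) = 23 + F
l = 1773 (l = 9 + (22 + 20)**2 = 9 + 42**2 = 9 + 1764 = 1773)
O(8) + l = (23 + 8) + 1773 = 31 + 1773 = 1804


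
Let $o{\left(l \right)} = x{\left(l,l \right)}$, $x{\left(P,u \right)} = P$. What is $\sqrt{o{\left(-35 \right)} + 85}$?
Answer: $5 \sqrt{2} \approx 7.0711$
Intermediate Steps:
$o{\left(l \right)} = l$
$\sqrt{o{\left(-35 \right)} + 85} = \sqrt{-35 + 85} = \sqrt{50} = 5 \sqrt{2}$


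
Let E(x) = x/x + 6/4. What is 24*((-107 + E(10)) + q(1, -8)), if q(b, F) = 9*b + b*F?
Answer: -2484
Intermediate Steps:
q(b, F) = 9*b + F*b
E(x) = 5/2 (E(x) = 1 + 6*(¼) = 1 + 3/2 = 5/2)
24*((-107 + E(10)) + q(1, -8)) = 24*((-107 + 5/2) + 1*(9 - 8)) = 24*(-209/2 + 1*1) = 24*(-209/2 + 1) = 24*(-207/2) = -2484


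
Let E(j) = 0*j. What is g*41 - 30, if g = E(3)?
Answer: -30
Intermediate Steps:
E(j) = 0
g = 0
g*41 - 30 = 0*41 - 30 = 0 - 30 = -30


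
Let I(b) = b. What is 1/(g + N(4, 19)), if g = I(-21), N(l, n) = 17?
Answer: -¼ ≈ -0.25000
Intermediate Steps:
g = -21
1/(g + N(4, 19)) = 1/(-21 + 17) = 1/(-4) = -¼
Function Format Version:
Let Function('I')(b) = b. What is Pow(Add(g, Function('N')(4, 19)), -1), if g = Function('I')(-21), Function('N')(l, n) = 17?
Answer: Rational(-1, 4) ≈ -0.25000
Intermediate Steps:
g = -21
Pow(Add(g, Function('N')(4, 19)), -1) = Pow(Add(-21, 17), -1) = Pow(-4, -1) = Rational(-1, 4)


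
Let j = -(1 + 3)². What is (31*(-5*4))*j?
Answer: 9920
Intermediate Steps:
j = -16 (j = -1*4² = -1*16 = -16)
(31*(-5*4))*j = (31*(-5*4))*(-16) = (31*(-20))*(-16) = -620*(-16) = 9920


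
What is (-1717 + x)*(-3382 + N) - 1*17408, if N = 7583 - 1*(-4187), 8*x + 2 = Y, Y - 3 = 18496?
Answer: 9949001/2 ≈ 4.9745e+6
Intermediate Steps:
Y = 18499 (Y = 3 + 18496 = 18499)
x = 18497/8 (x = -¼ + (⅛)*18499 = -¼ + 18499/8 = 18497/8 ≈ 2312.1)
N = 11770 (N = 7583 + 4187 = 11770)
(-1717 + x)*(-3382 + N) - 1*17408 = (-1717 + 18497/8)*(-3382 + 11770) - 1*17408 = (4761/8)*8388 - 17408 = 9983817/2 - 17408 = 9949001/2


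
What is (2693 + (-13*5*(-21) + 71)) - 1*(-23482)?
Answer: 27611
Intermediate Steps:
(2693 + (-13*5*(-21) + 71)) - 1*(-23482) = (2693 + (-65*(-21) + 71)) + 23482 = (2693 + (1365 + 71)) + 23482 = (2693 + 1436) + 23482 = 4129 + 23482 = 27611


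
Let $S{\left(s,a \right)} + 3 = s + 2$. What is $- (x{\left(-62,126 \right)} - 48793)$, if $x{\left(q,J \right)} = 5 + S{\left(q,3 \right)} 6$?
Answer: $49166$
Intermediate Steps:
$S{\left(s,a \right)} = -1 + s$ ($S{\left(s,a \right)} = -3 + \left(s + 2\right) = -3 + \left(2 + s\right) = -1 + s$)
$x{\left(q,J \right)} = -1 + 6 q$ ($x{\left(q,J \right)} = 5 + \left(-1 + q\right) 6 = 5 + \left(-6 + 6 q\right) = -1 + 6 q$)
$- (x{\left(-62,126 \right)} - 48793) = - (\left(-1 + 6 \left(-62\right)\right) - 48793) = - (\left(-1 - 372\right) - 48793) = - (-373 - 48793) = \left(-1\right) \left(-49166\right) = 49166$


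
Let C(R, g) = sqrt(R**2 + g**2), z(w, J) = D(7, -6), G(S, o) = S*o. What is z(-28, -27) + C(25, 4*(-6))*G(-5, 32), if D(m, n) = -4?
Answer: -4 - 160*sqrt(1201) ≈ -5548.9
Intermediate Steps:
z(w, J) = -4
z(-28, -27) + C(25, 4*(-6))*G(-5, 32) = -4 + sqrt(25**2 + (4*(-6))**2)*(-5*32) = -4 + sqrt(625 + (-24)**2)*(-160) = -4 + sqrt(625 + 576)*(-160) = -4 + sqrt(1201)*(-160) = -4 - 160*sqrt(1201)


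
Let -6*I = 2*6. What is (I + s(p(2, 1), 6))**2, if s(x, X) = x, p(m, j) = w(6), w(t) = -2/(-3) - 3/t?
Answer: 121/36 ≈ 3.3611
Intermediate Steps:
w(t) = 2/3 - 3/t (w(t) = -2*(-1/3) - 3/t = 2/3 - 3/t)
p(m, j) = 1/6 (p(m, j) = 2/3 - 3/6 = 2/3 - 3*1/6 = 2/3 - 1/2 = 1/6)
I = -2 (I = -6/3 = -1/6*12 = -2)
(I + s(p(2, 1), 6))**2 = (-2 + 1/6)**2 = (-11/6)**2 = 121/36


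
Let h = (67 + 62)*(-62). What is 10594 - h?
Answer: 18592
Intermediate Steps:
h = -7998 (h = 129*(-62) = -7998)
10594 - h = 10594 - 1*(-7998) = 10594 + 7998 = 18592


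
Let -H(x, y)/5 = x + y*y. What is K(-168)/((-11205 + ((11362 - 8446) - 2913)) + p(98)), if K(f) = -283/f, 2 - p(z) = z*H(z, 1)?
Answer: 283/6268080 ≈ 4.5149e-5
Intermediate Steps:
H(x, y) = -5*x - 5*y² (H(x, y) = -5*(x + y*y) = -5*(x + y²) = -5*x - 5*y²)
p(z) = 2 - z*(-5 - 5*z) (p(z) = 2 - z*(-5*z - 5*1²) = 2 - z*(-5*z - 5*1) = 2 - z*(-5*z - 5) = 2 - z*(-5 - 5*z))
K(-168)/((-11205 + ((11362 - 8446) - 2913)) + p(98)) = (-283/(-168))/((-11205 + ((11362 - 8446) - 2913)) + (2 + 5*98*(1 + 98))) = (-283*(-1/168))/((-11205 + (2916 - 2913)) + (2 + 5*98*99)) = 283/(168*((-11205 + 3) + (2 + 48510))) = 283/(168*(-11202 + 48512)) = (283/168)/37310 = (283/168)*(1/37310) = 283/6268080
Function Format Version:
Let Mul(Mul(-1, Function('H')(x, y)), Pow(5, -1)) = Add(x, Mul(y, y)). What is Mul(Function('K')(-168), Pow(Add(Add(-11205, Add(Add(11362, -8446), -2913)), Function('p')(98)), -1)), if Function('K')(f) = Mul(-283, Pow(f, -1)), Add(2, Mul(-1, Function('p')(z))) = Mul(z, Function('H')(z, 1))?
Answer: Rational(283, 6268080) ≈ 4.5149e-5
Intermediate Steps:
Function('H')(x, y) = Add(Mul(-5, x), Mul(-5, Pow(y, 2))) (Function('H')(x, y) = Mul(-5, Add(x, Mul(y, y))) = Mul(-5, Add(x, Pow(y, 2))) = Add(Mul(-5, x), Mul(-5, Pow(y, 2))))
Function('p')(z) = Add(2, Mul(-1, z, Add(-5, Mul(-5, z)))) (Function('p')(z) = Add(2, Mul(-1, Mul(z, Add(Mul(-5, z), Mul(-5, Pow(1, 2)))))) = Add(2, Mul(-1, Mul(z, Add(Mul(-5, z), Mul(-5, 1))))) = Add(2, Mul(-1, Mul(z, Add(Mul(-5, z), -5)))) = Add(2, Mul(-1, Mul(z, Add(-5, Mul(-5, z))))) = Add(2, Mul(-1, z, Add(-5, Mul(-5, z)))))
Mul(Function('K')(-168), Pow(Add(Add(-11205, Add(Add(11362, -8446), -2913)), Function('p')(98)), -1)) = Mul(Mul(-283, Pow(-168, -1)), Pow(Add(Add(-11205, Add(Add(11362, -8446), -2913)), Add(2, Mul(5, 98, Add(1, 98)))), -1)) = Mul(Mul(-283, Rational(-1, 168)), Pow(Add(Add(-11205, Add(2916, -2913)), Add(2, Mul(5, 98, 99))), -1)) = Mul(Rational(283, 168), Pow(Add(Add(-11205, 3), Add(2, 48510)), -1)) = Mul(Rational(283, 168), Pow(Add(-11202, 48512), -1)) = Mul(Rational(283, 168), Pow(37310, -1)) = Mul(Rational(283, 168), Rational(1, 37310)) = Rational(283, 6268080)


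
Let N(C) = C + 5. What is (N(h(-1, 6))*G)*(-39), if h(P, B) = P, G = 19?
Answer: -2964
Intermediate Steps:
N(C) = 5 + C
(N(h(-1, 6))*G)*(-39) = ((5 - 1)*19)*(-39) = (4*19)*(-39) = 76*(-39) = -2964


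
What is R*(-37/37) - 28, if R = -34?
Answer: 6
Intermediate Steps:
R*(-37/37) - 28 = -(-1258)/37 - 28 = -34*(-1) - 28 = 34 - 28 = 6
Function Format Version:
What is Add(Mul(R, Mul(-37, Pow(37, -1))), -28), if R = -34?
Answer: 6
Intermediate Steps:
Add(Mul(R, Mul(-37, Pow(37, -1))), -28) = Add(Mul(-34, Mul(-37, Pow(37, -1))), -28) = Add(Mul(-34, Mul(-37, Rational(1, 37))), -28) = Add(Mul(-34, -1), -28) = Add(34, -28) = 6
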